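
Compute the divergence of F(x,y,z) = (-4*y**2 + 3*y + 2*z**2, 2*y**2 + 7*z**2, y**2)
4*y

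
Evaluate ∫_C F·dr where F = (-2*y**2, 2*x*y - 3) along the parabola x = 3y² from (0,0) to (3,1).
-9/2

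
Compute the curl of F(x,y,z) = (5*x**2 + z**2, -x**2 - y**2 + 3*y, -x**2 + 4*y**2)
(8*y, 2*x + 2*z, -2*x)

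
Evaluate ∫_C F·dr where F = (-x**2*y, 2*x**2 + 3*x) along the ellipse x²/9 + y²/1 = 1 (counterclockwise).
63*pi/4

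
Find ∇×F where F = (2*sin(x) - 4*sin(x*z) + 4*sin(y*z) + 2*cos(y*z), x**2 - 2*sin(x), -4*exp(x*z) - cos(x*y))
(x*sin(x*y), -4*x*cos(x*z) - y*sin(x*y) - 2*y*sin(y*z) + 4*y*cos(y*z) + 4*z*exp(x*z), 2*x + 2*z*sin(y*z) - 4*z*cos(y*z) - 2*cos(x))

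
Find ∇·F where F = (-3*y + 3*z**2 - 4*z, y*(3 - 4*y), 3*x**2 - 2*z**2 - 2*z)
-8*y - 4*z + 1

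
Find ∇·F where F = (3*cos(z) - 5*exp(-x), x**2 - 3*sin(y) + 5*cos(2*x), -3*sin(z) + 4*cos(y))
-3*cos(y) - 3*cos(z) + 5*exp(-x)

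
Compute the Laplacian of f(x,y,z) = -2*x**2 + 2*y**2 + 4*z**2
8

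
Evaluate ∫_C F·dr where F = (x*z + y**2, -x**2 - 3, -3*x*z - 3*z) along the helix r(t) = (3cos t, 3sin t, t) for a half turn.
-18 - 3*pi**2/2 + 9*pi/4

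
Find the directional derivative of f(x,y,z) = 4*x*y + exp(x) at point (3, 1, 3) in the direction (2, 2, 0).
sqrt(2)*(16 + exp(3))/2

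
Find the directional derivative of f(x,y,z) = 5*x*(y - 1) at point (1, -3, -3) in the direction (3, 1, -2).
-55*sqrt(14)/14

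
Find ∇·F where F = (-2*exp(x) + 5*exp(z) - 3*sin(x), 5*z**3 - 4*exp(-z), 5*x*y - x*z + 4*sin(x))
-x - 2*exp(x) - 3*cos(x)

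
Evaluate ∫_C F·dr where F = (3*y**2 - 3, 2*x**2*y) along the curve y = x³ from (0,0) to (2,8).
1686/7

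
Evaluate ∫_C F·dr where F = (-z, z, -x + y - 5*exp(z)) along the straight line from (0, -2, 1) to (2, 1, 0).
-3 + 5*E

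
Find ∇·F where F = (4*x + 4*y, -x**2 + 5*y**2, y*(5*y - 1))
10*y + 4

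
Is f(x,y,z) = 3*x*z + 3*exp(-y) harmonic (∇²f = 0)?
No, ∇²f = 3*exp(-y)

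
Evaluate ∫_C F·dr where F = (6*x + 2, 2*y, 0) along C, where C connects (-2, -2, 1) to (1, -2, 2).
-3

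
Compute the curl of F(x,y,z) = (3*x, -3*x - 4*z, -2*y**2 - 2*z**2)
(4 - 4*y, 0, -3)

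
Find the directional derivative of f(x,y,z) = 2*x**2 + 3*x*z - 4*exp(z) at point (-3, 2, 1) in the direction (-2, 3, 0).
18*sqrt(13)/13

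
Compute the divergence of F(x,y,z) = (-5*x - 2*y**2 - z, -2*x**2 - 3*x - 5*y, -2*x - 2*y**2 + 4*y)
-10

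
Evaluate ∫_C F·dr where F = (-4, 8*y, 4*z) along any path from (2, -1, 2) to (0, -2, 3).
30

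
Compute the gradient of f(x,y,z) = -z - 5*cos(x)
(5*sin(x), 0, -1)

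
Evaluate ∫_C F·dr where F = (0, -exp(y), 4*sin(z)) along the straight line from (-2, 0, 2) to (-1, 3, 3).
-exp(3) + 4*cos(2) + 1 - 4*cos(3)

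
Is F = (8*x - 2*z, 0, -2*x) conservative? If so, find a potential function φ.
Yes, F is conservative. φ = 2*x*(2*x - z)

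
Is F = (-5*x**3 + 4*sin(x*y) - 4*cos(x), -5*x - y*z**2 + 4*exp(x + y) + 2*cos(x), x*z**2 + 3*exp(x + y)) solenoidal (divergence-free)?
No, ∇·F = -15*x**2 + 2*x*z + 4*y*cos(x*y) - z**2 + 4*exp(x + y) + 4*sin(x)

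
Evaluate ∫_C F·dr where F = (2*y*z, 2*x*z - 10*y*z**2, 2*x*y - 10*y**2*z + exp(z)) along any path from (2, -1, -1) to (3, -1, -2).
-7 - exp(-1) + exp(-2)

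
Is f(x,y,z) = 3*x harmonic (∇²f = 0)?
Yes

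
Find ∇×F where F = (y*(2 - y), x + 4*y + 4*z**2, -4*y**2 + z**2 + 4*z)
(-8*y - 8*z, 0, 2*y - 1)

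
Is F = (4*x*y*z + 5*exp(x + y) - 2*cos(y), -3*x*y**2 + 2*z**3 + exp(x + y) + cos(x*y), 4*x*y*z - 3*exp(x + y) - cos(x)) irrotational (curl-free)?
No, ∇×F = (4*x*z - 6*z**2 - 3*exp(x + y), 4*x*y - 4*y*z + 3*exp(x + y) - sin(x), -4*x*z - 3*y**2 - y*sin(x*y) - 4*exp(x + y) - 2*sin(y))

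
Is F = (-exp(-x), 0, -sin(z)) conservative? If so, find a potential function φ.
Yes, F is conservative. φ = cos(z) + exp(-x)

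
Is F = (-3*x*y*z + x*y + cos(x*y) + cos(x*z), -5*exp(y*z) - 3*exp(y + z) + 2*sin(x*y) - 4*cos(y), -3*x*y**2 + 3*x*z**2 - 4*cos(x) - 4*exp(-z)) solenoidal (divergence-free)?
No, ∇·F = 6*x*z + 2*x*cos(x*y) - 3*y*z - y*sin(x*y) + y - 5*z*exp(y*z) - z*sin(x*z) - 3*exp(y + z) + 4*sin(y) + 4*exp(-z)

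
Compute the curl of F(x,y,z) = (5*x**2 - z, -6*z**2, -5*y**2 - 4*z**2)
(-10*y + 12*z, -1, 0)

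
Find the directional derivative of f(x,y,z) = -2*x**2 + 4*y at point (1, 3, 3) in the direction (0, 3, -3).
2*sqrt(2)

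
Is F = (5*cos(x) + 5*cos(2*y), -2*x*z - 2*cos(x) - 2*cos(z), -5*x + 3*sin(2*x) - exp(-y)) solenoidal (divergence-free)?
No, ∇·F = -5*sin(x)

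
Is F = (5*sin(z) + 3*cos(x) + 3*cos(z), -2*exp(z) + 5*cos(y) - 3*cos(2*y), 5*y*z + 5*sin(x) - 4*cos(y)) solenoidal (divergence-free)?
No, ∇·F = 5*y - 3*sin(x) - 5*sin(y) + 6*sin(2*y)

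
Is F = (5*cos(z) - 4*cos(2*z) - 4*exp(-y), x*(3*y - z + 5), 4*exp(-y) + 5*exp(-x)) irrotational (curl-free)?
No, ∇×F = (x - 4*exp(-y), ((16*cos(z) - 5)*exp(x)*sin(z) + 5)*exp(-x), 3*y - z + 5 - 4*exp(-y))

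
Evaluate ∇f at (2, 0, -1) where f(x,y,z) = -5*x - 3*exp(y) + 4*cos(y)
(-5, -3, 0)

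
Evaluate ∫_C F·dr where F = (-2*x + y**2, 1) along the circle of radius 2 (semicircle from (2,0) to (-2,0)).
-32/3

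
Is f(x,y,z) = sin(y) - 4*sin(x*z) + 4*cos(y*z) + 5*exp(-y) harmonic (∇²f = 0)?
No, ∇²f = 4*x**2*sin(x*z) - 4*y**2*cos(y*z) + 4*z**2*sin(x*z) - 4*z**2*cos(y*z) - sin(y) + 5*exp(-y)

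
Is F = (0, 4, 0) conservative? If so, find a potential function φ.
Yes, F is conservative. φ = 4*y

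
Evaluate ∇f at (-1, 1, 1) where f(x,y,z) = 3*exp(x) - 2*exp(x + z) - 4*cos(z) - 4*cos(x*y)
(-4*sin(1) - 2 + 3*exp(-1), 4*sin(1), -2 + 4*sin(1))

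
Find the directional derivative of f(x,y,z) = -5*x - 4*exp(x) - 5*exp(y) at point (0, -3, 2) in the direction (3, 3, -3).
sqrt(3)*(-9*exp(3) - 5)*exp(-3)/3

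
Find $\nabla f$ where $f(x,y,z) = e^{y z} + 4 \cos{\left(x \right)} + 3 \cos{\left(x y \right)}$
(-3*y*sin(x*y) - 4*sin(x), -3*x*sin(x*y) + z*exp(y*z), y*exp(y*z))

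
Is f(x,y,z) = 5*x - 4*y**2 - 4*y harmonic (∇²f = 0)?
No, ∇²f = -8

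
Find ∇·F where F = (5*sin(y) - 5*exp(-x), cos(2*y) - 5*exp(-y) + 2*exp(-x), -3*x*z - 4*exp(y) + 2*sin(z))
-3*x - 2*sin(2*y) + 2*cos(z) + 5*exp(-y) + 5*exp(-x)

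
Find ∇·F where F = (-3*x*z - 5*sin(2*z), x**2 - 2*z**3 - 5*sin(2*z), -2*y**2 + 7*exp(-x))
-3*z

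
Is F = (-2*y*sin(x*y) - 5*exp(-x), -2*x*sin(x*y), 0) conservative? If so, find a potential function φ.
Yes, F is conservative. φ = 2*cos(x*y) + 5*exp(-x)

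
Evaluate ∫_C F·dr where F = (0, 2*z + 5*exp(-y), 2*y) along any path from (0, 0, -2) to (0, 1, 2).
9 - 5*exp(-1)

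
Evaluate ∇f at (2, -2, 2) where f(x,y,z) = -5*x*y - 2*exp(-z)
(10, -10, 2*exp(-2))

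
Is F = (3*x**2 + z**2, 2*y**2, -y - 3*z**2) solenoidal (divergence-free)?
No, ∇·F = 6*x + 4*y - 6*z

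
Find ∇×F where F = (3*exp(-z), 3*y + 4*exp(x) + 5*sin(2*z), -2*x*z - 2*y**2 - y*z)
(-4*y - z - 10*cos(2*z), 2*z - 3*exp(-z), 4*exp(x))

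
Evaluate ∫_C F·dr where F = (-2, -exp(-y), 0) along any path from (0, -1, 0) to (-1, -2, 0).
-E + 2 + exp(2)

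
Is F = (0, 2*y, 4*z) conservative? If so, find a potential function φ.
Yes, F is conservative. φ = y**2 + 2*z**2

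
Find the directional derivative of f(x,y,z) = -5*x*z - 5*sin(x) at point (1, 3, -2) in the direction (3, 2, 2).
5*sqrt(17)*(4 - 3*cos(1))/17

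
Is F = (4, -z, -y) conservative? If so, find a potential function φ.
Yes, F is conservative. φ = 4*x - y*z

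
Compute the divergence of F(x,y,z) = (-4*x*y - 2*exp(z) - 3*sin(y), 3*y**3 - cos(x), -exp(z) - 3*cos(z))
9*y**2 - 4*y - exp(z) + 3*sin(z)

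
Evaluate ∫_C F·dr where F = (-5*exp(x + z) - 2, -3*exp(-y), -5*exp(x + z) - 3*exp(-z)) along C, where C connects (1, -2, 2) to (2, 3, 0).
-8*exp(2) - 3*exp(-2) + 3*exp(-3) + 1 + 5*exp(3)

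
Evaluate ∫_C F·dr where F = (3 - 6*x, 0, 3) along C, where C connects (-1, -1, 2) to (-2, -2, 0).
-18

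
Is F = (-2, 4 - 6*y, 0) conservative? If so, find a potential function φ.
Yes, F is conservative. φ = -2*x - 3*y**2 + 4*y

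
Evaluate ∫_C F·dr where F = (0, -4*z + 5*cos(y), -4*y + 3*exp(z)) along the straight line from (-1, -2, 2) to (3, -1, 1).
-3*exp(2) - 12 - 5*sin(1) + 5*sin(2) + 3*E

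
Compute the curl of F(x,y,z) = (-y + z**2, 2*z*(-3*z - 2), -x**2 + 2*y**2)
(4*y + 12*z + 4, 2*x + 2*z, 1)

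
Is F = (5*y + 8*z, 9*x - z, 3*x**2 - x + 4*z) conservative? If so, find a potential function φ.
No, ∇×F = (1, 9 - 6*x, 4) ≠ 0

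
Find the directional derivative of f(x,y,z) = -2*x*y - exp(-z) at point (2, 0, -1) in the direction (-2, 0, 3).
3*sqrt(13)*E/13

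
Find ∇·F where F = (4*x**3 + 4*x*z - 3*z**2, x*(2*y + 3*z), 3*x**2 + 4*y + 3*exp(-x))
12*x**2 + 2*x + 4*z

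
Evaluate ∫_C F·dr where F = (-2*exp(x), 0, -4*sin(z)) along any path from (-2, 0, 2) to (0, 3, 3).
4*cos(3) - 2 + 2*exp(-2) - 4*cos(2)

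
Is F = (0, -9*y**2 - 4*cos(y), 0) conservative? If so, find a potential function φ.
Yes, F is conservative. φ = -3*y**3 - 4*sin(y)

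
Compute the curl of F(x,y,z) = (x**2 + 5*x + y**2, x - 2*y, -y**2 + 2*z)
(-2*y, 0, 1 - 2*y)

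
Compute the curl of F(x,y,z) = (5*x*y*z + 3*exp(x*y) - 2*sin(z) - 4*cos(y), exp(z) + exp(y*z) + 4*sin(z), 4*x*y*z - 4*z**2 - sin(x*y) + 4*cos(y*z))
(4*x*z - x*cos(x*y) - y*exp(y*z) - 4*z*sin(y*z) - exp(z) - 4*cos(z), 5*x*y - 4*y*z + y*cos(x*y) - 2*cos(z), -5*x*z - 3*x*exp(x*y) - 4*sin(y))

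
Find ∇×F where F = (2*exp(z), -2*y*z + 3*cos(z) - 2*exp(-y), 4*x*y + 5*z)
(4*x + 2*y + 3*sin(z), -4*y + 2*exp(z), 0)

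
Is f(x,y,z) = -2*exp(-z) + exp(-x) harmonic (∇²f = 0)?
No, ∇²f = -2*exp(-z) + exp(-x)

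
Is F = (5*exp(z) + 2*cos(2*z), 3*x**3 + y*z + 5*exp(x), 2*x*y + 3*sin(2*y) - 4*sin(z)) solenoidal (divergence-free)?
No, ∇·F = z - 4*cos(z)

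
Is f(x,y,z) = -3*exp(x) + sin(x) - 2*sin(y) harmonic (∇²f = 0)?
No, ∇²f = -3*exp(x) - sin(x) + 2*sin(y)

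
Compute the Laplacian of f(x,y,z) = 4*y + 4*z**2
8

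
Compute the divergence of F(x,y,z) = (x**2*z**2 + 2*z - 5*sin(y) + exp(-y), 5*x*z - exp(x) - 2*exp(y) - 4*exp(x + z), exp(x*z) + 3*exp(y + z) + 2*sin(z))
2*x*z**2 + x*exp(x*z) - 2*exp(y) + 3*exp(y + z) + 2*cos(z)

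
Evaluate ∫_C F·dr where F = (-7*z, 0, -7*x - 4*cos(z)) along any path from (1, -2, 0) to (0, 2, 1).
-4*sin(1)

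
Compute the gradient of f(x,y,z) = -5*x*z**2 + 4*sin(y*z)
(-5*z**2, 4*z*cos(y*z), -10*x*z + 4*y*cos(y*z))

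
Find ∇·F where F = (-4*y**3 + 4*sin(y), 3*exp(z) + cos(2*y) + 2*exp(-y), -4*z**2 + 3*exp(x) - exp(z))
-8*z - exp(z) - 2*sin(2*y) - 2*exp(-y)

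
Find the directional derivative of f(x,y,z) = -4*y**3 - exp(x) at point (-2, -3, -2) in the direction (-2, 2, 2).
sqrt(3)*(1 - 108*exp(2))*exp(-2)/3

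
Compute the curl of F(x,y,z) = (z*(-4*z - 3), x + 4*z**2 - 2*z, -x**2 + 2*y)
(4 - 8*z, 2*x - 8*z - 3, 1)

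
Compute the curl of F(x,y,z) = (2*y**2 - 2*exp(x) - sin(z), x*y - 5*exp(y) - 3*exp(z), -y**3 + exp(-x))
(-3*y**2 + 3*exp(z), -cos(z) + exp(-x), -3*y)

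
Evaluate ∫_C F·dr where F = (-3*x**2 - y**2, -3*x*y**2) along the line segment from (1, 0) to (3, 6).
-590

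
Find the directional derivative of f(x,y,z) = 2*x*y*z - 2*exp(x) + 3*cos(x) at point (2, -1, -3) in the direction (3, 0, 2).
sqrt(13)*(-6*exp(2) - 9*sin(2) + 10)/13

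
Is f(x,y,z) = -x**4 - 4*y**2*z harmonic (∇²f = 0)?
No, ∇²f = -12*x**2 - 8*z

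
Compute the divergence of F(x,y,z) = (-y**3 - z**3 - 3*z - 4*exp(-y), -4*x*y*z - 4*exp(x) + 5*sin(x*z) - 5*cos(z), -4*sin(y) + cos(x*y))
-4*x*z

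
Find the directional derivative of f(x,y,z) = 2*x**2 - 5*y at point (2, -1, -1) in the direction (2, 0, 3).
16*sqrt(13)/13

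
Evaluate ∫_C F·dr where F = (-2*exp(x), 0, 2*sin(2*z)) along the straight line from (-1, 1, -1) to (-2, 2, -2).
cos(2) - 2*exp(-2) - cos(4) + 2*exp(-1)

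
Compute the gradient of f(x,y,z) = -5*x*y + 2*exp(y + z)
(-5*y, -5*x + 2*exp(y + z), 2*exp(y + z))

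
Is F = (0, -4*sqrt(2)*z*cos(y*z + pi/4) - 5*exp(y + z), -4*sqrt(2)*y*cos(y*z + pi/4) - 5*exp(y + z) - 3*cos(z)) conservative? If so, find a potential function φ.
Yes, F is conservative. φ = -5*exp(y + z) - 3*sin(z) - 4*sqrt(2)*sin(y*z + pi/4)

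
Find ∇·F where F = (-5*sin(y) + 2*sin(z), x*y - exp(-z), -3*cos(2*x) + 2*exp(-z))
x - 2*exp(-z)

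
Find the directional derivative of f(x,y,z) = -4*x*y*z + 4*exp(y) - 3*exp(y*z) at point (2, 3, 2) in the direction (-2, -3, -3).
3*sqrt(22)*(-4*exp(3) + 56 + 15*exp(6))/22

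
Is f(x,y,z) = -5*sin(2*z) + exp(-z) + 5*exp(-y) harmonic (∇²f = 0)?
No, ∇²f = 20*sin(2*z) + exp(-z) + 5*exp(-y)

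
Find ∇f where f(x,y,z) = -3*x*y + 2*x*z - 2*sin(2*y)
(-3*y + 2*z, -3*x - 4*cos(2*y), 2*x)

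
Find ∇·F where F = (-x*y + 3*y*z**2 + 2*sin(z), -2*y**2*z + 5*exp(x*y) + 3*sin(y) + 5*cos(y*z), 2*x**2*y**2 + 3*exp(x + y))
5*x*exp(x*y) - 4*y*z - y - 5*z*sin(y*z) + 3*cos(y)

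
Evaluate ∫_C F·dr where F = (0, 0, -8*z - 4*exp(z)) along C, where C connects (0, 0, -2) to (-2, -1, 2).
-8*sinh(2)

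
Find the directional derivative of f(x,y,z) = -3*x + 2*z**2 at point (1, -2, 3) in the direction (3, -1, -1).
-21*sqrt(11)/11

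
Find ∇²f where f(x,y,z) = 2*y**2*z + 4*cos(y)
4*z - 4*cos(y)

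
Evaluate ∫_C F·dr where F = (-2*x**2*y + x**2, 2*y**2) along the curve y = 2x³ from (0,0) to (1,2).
5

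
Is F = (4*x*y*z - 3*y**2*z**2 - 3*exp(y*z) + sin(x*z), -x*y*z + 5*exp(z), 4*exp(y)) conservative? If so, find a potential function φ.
No, ∇×F = (x*y + 4*exp(y) - 5*exp(z), 4*x*y + x*cos(x*z) - 6*y**2*z - 3*y*exp(y*z), z*(-4*x + 6*y*z - y + 3*exp(y*z))) ≠ 0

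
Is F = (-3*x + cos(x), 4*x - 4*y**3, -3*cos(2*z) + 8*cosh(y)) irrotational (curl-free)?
No, ∇×F = (8*sinh(y), 0, 4)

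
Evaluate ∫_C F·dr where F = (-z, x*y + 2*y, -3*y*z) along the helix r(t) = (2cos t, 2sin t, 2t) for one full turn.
40*pi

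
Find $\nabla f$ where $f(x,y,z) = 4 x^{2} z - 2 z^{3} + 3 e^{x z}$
(z*(8*x + 3*exp(x*z)), 0, 4*x**2 + 3*x*exp(x*z) - 6*z**2)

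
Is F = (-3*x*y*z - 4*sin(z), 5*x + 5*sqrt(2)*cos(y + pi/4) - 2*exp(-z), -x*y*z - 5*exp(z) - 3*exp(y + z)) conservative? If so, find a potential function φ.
No, ∇×F = (-x*z - 3*exp(y + z) - 2*exp(-z), -3*x*y + y*z - 4*cos(z), 3*x*z + 5) ≠ 0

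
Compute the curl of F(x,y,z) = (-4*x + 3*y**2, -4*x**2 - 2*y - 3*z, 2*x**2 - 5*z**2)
(3, -4*x, -8*x - 6*y)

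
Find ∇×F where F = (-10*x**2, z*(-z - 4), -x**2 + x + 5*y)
(2*z + 9, 2*x - 1, 0)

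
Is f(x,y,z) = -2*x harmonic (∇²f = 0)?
Yes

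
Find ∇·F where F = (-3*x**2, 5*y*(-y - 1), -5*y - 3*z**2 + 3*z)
-6*x - 10*y - 6*z - 2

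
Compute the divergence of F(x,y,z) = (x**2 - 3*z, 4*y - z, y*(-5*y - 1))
2*x + 4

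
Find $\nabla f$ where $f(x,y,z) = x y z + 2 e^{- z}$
(y*z, x*z, x*y - 2*exp(-z))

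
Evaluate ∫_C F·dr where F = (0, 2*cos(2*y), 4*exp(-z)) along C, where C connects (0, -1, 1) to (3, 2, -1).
-4*E + sin(4) + sin(2) + 4*exp(-1)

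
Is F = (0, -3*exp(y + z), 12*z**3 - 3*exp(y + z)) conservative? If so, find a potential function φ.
Yes, F is conservative. φ = 3*z**4 - 3*exp(y + z)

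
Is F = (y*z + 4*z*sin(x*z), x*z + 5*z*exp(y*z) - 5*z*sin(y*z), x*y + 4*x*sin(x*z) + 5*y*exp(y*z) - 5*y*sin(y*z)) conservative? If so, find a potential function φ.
Yes, F is conservative. φ = x*y*z + 5*exp(y*z) - 4*cos(x*z) + 5*cos(y*z)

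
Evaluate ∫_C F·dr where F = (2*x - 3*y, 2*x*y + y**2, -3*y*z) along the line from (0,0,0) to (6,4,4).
64/3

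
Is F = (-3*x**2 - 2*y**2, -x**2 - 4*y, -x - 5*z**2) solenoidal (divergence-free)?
No, ∇·F = -6*x - 10*z - 4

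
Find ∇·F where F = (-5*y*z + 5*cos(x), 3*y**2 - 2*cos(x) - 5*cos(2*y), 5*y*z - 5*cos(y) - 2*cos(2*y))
11*y - 5*sin(x) + 10*sin(2*y)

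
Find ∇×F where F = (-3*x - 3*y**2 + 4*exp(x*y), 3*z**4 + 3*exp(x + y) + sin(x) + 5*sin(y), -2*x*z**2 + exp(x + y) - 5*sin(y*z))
(-12*z**3 - 5*z*cos(y*z) + exp(x + y), 2*z**2 - exp(x + y), -4*x*exp(x*y) + 6*y + 3*exp(x + y) + cos(x))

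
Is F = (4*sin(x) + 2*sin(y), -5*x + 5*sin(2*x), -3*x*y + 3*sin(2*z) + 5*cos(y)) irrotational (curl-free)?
No, ∇×F = (-3*x - 5*sin(y), 3*y, 10*cos(2*x) - 2*cos(y) - 5)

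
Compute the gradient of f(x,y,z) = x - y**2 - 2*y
(1, -2*y - 2, 0)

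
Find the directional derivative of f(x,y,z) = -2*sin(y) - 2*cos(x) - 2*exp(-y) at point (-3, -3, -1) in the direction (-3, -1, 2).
sqrt(14)*(-exp(3) + cos(3) + 3*sin(3))/7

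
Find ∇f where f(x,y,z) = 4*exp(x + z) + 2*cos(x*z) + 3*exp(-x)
(-2*z*sin(x*z) + 4*exp(x + z) - 3*exp(-x), 0, -2*x*sin(x*z) + 4*exp(x + z))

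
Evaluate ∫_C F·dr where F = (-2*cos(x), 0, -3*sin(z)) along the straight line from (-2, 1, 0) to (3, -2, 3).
-3 + 3*cos(3) - 2*sin(2) - 2*sin(3)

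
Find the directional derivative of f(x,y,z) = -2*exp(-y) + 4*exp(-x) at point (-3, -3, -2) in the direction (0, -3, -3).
-sqrt(2)*exp(3)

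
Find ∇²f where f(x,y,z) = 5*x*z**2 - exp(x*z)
-x*(x*exp(x*z) - 10) - z**2*exp(x*z)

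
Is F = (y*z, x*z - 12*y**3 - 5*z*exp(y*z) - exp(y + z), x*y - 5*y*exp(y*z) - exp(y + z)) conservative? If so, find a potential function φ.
Yes, F is conservative. φ = x*y*z - 3*y**4 - 5*exp(y*z) - exp(y + z)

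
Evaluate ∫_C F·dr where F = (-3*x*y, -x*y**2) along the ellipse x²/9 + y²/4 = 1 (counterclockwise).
-6*pi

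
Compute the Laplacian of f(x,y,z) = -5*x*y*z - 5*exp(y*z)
5*(-y**2 - z**2)*exp(y*z)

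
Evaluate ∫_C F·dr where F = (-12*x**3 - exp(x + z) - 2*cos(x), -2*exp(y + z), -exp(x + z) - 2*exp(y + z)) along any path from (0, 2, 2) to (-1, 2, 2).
-3 - E + 2*sin(1) + exp(2)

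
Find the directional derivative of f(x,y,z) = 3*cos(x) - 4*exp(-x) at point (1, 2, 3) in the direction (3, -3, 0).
sqrt(2)*(-3*E*sin(1) + 4)*exp(-1)/2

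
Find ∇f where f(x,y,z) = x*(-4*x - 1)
(-8*x - 1, 0, 0)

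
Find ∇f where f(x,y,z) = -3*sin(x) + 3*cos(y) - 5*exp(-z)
(-3*cos(x), -3*sin(y), 5*exp(-z))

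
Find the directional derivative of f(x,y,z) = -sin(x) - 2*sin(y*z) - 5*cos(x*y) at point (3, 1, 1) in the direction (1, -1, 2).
-sqrt(6)*(cos(3) + 2*cos(1) + 10*sin(3))/6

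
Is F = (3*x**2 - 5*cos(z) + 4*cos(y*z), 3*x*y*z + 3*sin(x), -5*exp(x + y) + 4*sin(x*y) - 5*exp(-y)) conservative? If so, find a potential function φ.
No, ∇×F = (-3*x*y + 4*x*cos(x*y) - 5*exp(x + y) + 5*exp(-y), -4*y*sin(y*z) - 4*y*cos(x*y) + 5*exp(x + y) + 5*sin(z), 3*y*z + 4*z*sin(y*z) + 3*cos(x)) ≠ 0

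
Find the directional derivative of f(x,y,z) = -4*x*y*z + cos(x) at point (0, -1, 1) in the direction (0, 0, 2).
0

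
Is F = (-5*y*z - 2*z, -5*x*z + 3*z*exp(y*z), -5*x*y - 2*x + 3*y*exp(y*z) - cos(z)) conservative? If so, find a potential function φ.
Yes, F is conservative. φ = -5*x*y*z - 2*x*z + 3*exp(y*z) - sin(z)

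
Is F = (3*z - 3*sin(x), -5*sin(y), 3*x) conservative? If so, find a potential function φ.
Yes, F is conservative. φ = 3*x*z + 3*cos(x) + 5*cos(y)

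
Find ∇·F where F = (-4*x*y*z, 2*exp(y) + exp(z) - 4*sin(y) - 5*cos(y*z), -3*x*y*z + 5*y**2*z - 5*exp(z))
-3*x*y + 5*y**2 - 4*y*z + 5*z*sin(y*z) + 2*exp(y) - 5*exp(z) - 4*cos(y)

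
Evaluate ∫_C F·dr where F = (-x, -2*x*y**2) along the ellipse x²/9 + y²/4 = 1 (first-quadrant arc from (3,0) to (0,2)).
9/2 - 3*pi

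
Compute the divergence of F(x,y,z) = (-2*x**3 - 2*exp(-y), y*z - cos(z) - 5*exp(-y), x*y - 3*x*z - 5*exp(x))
-6*x**2 - 3*x + z + 5*exp(-y)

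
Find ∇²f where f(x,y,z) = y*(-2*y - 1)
-4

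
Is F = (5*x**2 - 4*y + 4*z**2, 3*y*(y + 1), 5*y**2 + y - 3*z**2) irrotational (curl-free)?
No, ∇×F = (10*y + 1, 8*z, 4)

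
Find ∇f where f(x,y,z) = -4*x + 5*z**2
(-4, 0, 10*z)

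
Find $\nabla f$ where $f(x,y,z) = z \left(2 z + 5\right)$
(0, 0, 4*z + 5)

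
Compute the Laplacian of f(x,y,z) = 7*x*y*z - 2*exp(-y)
-2*exp(-y)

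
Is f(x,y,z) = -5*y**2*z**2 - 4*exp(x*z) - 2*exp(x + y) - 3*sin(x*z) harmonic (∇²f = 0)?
No, ∇²f = -4*x**2*exp(x*z) + 3*x**2*sin(x*z) - 10*y**2 - 4*z**2*exp(x*z) + 3*z**2*sin(x*z) - 10*z**2 - 4*exp(x + y)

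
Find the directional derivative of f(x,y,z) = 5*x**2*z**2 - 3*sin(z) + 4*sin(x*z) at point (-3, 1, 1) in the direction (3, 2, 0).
6*sqrt(13)*(-15 + 2*cos(3))/13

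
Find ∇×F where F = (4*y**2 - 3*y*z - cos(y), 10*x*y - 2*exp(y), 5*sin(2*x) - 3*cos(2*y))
(6*sin(2*y), -3*y - 10*cos(2*x), 2*y + 3*z - sin(y))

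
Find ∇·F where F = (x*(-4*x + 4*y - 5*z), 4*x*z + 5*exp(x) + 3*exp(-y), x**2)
-8*x + 4*y - 5*z - 3*exp(-y)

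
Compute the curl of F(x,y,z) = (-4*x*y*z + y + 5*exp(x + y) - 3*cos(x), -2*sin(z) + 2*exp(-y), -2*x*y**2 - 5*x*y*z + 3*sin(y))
(-4*x*y - 5*x*z + 3*cos(y) + 2*cos(z), y*(-4*x + 2*y + 5*z), 4*x*z - 5*exp(x + y) - 1)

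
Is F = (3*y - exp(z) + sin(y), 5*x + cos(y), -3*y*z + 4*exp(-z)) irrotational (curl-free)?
No, ∇×F = (-3*z, -exp(z), 2 - cos(y))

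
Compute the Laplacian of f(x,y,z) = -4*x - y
0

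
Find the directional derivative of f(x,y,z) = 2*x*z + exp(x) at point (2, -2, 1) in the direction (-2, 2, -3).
2*sqrt(17)*(-8 - exp(2))/17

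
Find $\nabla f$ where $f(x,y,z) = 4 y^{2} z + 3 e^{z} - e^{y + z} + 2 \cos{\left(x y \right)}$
(-2*y*sin(x*y), -2*x*sin(x*y) + 8*y*z - exp(y + z), 4*y**2 + 3*exp(z) - exp(y + z))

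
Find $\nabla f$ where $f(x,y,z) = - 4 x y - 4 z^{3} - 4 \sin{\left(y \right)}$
(-4*y, -4*x - 4*cos(y), -12*z**2)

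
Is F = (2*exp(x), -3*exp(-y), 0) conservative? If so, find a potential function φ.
Yes, F is conservative. φ = 2*exp(x) + 3*exp(-y)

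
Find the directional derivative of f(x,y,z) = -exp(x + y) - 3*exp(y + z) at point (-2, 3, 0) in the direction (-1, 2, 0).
sqrt(5)*E*(-6*exp(2) - 1)/5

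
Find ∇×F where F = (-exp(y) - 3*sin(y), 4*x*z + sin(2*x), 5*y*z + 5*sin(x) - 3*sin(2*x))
(-4*x + 5*z, -5*cos(x) + 6*cos(2*x), 4*z + exp(y) + 2*cos(2*x) + 3*cos(y))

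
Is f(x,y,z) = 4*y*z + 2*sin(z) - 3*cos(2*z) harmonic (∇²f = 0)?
No, ∇²f = -2*sin(z) + 12*cos(2*z)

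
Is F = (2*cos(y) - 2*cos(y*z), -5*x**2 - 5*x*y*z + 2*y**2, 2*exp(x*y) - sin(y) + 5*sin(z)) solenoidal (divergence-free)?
No, ∇·F = -5*x*z + 4*y + 5*cos(z)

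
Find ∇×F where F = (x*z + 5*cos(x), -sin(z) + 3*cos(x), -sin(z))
(cos(z), x, -3*sin(x))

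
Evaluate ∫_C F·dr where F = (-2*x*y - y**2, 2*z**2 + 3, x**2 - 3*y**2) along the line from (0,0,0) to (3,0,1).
3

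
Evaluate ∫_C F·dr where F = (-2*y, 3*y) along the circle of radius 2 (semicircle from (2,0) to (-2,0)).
4*pi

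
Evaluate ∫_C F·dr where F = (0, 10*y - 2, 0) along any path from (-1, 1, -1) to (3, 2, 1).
13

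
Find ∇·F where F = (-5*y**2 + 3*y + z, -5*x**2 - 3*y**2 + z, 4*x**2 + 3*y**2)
-6*y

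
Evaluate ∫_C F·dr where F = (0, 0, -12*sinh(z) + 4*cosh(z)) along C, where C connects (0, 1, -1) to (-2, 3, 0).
-12 + 4*sinh(1) + 12*cosh(1)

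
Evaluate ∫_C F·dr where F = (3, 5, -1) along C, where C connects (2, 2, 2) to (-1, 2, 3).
-10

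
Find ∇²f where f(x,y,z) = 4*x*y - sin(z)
sin(z)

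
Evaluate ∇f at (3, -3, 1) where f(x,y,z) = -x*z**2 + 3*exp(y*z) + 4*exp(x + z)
(-1 + 4*exp(4), 3*exp(-3), -6 - 9*exp(-3) + 4*exp(4))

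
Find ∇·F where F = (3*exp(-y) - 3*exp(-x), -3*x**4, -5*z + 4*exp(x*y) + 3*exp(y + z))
3*exp(y + z) - 5 + 3*exp(-x)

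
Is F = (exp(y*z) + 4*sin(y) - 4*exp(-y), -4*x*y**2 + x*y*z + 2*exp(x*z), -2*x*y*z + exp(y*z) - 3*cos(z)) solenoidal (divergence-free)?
No, ∇·F = -10*x*y + x*z + y*exp(y*z) + 3*sin(z)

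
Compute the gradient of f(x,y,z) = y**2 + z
(0, 2*y, 1)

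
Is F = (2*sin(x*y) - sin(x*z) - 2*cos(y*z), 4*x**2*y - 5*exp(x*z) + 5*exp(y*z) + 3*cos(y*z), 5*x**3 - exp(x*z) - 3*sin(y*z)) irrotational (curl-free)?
No, ∇×F = (5*x*exp(x*z) - 5*y*exp(y*z) + 3*y*sin(y*z) - 3*z*cos(y*z), -15*x**2 - x*cos(x*z) + 2*y*sin(y*z) + z*exp(x*z), 8*x*y - 2*x*cos(x*y) - 5*z*exp(x*z) - 2*z*sin(y*z))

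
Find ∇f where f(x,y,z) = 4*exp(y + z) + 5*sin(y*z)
(0, 5*z*cos(y*z) + 4*exp(y + z), 5*y*cos(y*z) + 4*exp(y + z))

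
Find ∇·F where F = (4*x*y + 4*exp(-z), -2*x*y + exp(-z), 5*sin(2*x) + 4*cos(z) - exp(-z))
-2*x + 4*y - 4*sin(z) + exp(-z)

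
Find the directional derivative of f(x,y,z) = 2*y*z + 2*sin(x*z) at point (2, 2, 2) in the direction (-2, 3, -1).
2*sqrt(14)*(2 - 3*cos(4))/7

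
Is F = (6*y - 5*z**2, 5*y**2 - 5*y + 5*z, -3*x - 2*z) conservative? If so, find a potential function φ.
No, ∇×F = (-5, 3 - 10*z, -6) ≠ 0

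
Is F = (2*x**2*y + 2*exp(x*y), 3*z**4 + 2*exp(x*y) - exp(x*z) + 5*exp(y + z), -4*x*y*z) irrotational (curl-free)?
No, ∇×F = (-4*x*z + x*exp(x*z) - 12*z**3 - 5*exp(y + z), 4*y*z, -2*x**2 - 2*x*exp(x*y) + 2*y*exp(x*y) - z*exp(x*z))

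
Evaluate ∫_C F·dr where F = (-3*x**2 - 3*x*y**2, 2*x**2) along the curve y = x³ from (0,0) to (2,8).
-328/5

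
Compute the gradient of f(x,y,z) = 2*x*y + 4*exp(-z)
(2*y, 2*x, -4*exp(-z))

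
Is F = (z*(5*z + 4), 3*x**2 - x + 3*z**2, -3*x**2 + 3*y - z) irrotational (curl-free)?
No, ∇×F = (3 - 6*z, 6*x + 10*z + 4, 6*x - 1)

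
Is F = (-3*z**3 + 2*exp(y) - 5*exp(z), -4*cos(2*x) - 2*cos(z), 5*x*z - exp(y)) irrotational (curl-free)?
No, ∇×F = (-exp(y) - 2*sin(z), -9*z**2 - 5*z - 5*exp(z), -2*exp(y) + 8*sin(2*x))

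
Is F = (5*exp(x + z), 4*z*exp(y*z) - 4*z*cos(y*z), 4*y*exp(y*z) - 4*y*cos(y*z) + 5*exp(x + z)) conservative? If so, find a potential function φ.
Yes, F is conservative. φ = 4*exp(y*z) + 5*exp(x + z) - 4*sin(y*z)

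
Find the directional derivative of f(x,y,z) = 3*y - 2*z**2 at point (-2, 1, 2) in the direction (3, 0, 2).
-16*sqrt(13)/13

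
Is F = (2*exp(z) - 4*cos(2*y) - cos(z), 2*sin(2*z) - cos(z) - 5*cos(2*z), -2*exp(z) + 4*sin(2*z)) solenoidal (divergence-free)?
No, ∇·F = -2*exp(z) + 8*cos(2*z)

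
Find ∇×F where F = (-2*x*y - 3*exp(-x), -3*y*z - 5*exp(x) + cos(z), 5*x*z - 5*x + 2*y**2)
(7*y + sin(z), 5 - 5*z, 2*x - 5*exp(x))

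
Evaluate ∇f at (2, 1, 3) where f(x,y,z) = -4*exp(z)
(0, 0, -4*exp(3))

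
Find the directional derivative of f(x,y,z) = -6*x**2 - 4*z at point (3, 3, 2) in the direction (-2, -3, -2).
80*sqrt(17)/17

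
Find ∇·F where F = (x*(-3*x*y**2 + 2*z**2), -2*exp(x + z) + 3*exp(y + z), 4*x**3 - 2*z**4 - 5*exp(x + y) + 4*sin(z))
-6*x*y**2 - 8*z**3 + 2*z**2 + 3*exp(y + z) + 4*cos(z)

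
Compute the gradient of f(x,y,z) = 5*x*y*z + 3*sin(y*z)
(5*y*z, z*(5*x + 3*cos(y*z)), y*(5*x + 3*cos(y*z)))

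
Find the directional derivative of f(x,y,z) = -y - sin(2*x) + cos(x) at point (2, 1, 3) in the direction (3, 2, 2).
-sqrt(17)*(6*cos(4) + 2 + 3*sin(2))/17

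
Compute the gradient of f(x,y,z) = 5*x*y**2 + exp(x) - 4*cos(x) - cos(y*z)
(5*y**2 + exp(x) + 4*sin(x), 10*x*y + z*sin(y*z), y*sin(y*z))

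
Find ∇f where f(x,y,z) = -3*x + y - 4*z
(-3, 1, -4)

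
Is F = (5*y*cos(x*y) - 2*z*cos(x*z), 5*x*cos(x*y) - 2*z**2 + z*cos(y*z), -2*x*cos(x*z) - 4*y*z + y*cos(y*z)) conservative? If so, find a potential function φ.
Yes, F is conservative. φ = -2*y*z**2 + 5*sin(x*y) - 2*sin(x*z) + sin(y*z)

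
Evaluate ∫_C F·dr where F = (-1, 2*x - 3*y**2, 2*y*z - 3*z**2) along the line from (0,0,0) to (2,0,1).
-3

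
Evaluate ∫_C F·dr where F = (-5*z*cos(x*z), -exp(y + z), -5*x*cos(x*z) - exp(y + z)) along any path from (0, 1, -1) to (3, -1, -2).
5*sin(6) - exp(-3) + 1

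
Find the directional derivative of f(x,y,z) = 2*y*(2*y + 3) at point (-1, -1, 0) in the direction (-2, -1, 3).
sqrt(14)/7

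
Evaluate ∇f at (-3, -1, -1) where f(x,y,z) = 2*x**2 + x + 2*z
(-11, 0, 2)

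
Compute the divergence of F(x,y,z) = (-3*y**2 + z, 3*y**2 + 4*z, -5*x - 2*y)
6*y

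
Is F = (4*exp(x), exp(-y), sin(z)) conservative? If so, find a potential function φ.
Yes, F is conservative. φ = 4*exp(x) - cos(z) - exp(-y)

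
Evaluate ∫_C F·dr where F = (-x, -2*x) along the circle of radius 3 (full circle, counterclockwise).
-18*pi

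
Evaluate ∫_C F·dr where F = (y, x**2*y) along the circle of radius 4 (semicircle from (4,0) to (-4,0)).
-8*pi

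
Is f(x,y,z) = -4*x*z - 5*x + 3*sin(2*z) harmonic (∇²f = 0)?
No, ∇²f = -12*sin(2*z)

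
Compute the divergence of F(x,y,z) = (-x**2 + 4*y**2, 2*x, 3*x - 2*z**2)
-2*x - 4*z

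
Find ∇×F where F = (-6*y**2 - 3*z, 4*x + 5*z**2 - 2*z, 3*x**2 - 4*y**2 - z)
(-8*y - 10*z + 2, -6*x - 3, 12*y + 4)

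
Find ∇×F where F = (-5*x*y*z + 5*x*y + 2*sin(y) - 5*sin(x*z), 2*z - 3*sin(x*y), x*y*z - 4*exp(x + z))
(x*z - 2, -5*x*y - 5*x*cos(x*z) - y*z + 4*exp(x + z), 5*x*z - 5*x - 3*y*cos(x*y) - 2*cos(y))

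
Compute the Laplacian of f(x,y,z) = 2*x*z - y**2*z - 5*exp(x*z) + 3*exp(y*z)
-5*x**2*exp(x*z) + 3*y**2*exp(y*z) - 5*z**2*exp(x*z) + z*(3*z*exp(y*z) - 2)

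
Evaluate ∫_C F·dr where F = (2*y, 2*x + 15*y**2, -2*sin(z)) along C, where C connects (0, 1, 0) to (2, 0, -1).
-7 + 2*cos(1)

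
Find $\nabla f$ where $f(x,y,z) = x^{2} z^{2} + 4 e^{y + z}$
(2*x*z**2, 4*exp(y + z), 2*x**2*z + 4*exp(y + z))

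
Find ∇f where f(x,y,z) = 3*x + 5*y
(3, 5, 0)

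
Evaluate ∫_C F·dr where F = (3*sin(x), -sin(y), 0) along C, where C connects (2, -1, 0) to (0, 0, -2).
-2 + 3*cos(2) - cos(1)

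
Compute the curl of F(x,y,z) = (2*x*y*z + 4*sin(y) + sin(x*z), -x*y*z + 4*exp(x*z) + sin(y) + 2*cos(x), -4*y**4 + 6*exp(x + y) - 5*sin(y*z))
(x*y - 4*x*exp(x*z) - 16*y**3 - 5*z*cos(y*z) + 6*exp(x + y), 2*x*y + x*cos(x*z) - 6*exp(x + y), -2*x*z - y*z + 4*z*exp(x*z) - 2*sin(x) - 4*cos(y))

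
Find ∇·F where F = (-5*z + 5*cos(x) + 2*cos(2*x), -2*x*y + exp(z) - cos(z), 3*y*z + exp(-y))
-2*x + 3*y - 5*sin(x) - 4*sin(2*x)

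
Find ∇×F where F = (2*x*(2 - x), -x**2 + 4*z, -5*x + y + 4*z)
(-3, 5, -2*x)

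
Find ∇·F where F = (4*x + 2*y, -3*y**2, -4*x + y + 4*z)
8 - 6*y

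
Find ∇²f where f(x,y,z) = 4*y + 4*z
0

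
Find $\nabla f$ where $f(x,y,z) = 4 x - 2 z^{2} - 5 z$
(4, 0, -4*z - 5)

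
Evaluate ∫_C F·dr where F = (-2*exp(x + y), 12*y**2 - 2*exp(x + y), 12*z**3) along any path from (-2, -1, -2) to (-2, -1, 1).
-45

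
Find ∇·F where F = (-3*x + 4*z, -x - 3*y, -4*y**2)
-6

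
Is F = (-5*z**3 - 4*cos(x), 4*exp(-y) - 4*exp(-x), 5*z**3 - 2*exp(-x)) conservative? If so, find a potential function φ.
No, ∇×F = (0, -15*z**2 - 2*exp(-x), 4*exp(-x)) ≠ 0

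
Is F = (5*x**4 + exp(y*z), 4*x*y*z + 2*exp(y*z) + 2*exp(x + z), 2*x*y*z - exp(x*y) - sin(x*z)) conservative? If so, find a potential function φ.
No, ∇×F = (-4*x*y + 2*x*z - x*exp(x*y) - 2*y*exp(y*z) - 2*exp(x + z), -2*y*z + y*exp(x*y) + y*exp(y*z) + z*cos(x*z), 4*y*z - z*exp(y*z) + 2*exp(x + z)) ≠ 0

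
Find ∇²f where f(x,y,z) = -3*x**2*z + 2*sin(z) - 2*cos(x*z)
2*x**2*cos(x*z) + 2*z*(z*cos(x*z) - 3) - 2*sin(z)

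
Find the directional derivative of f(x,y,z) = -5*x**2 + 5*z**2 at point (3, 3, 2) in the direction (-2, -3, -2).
20*sqrt(17)/17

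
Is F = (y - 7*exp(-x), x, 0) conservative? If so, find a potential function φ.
Yes, F is conservative. φ = x*y + 7*exp(-x)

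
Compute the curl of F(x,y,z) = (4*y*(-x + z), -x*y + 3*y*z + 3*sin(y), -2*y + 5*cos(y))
(-3*y - 5*sin(y) - 2, 4*y, 4*x - y - 4*z)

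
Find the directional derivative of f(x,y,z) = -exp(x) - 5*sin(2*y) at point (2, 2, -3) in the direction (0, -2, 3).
20*sqrt(13)*cos(4)/13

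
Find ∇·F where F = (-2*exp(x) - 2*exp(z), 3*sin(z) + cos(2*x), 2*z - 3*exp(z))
-2*exp(x) - 3*exp(z) + 2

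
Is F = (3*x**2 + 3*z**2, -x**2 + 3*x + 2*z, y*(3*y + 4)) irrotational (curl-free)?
No, ∇×F = (6*y + 2, 6*z, 3 - 2*x)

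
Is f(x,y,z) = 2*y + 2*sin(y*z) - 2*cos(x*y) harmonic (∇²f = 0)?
No, ∇²f = 2*x**2*cos(x*y) - 2*y**2*sin(y*z) + 2*y**2*cos(x*y) - 2*z**2*sin(y*z)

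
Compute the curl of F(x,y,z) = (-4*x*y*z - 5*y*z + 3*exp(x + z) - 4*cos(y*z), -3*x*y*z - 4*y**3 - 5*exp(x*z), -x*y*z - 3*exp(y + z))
(3*x*y - x*z + 5*x*exp(x*z) - 3*exp(y + z), -4*x*y + y*z + 4*y*sin(y*z) - 5*y + 3*exp(x + z), z*(4*x - 3*y - 5*exp(x*z) - 4*sin(y*z) + 5))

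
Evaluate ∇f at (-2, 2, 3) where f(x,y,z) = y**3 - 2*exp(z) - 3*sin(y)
(0, 12 - 3*cos(2), -2*exp(3))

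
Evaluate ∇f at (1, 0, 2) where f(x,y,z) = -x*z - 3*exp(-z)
(-2, 0, -1 + 3*exp(-2))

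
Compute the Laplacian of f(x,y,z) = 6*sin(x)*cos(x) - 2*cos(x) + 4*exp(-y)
-24*sin(x)*cos(x) + 2*cos(x) + 4*exp(-y)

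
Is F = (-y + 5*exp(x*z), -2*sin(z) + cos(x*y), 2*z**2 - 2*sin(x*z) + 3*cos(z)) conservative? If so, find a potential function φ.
No, ∇×F = (2*cos(z), 5*x*exp(x*z) + 2*z*cos(x*z), -y*sin(x*y) + 1) ≠ 0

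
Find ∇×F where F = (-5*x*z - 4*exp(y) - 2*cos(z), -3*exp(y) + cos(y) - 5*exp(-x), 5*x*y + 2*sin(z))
(5*x, -5*x - 5*y + 2*sin(z), 4*exp(y) + 5*exp(-x))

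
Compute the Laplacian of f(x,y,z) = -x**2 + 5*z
-2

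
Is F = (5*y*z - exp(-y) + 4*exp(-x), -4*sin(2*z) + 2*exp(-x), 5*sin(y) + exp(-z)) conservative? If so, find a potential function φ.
No, ∇×F = (5*cos(y) + 8*cos(2*z), 5*y, -5*z - exp(-y) - 2*exp(-x)) ≠ 0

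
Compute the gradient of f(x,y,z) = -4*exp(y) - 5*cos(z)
(0, -4*exp(y), 5*sin(z))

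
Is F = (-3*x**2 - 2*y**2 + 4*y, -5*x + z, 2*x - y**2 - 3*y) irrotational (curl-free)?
No, ∇×F = (-2*y - 4, -2, 4*y - 9)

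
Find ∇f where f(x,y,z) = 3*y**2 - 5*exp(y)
(0, 6*y - 5*exp(y), 0)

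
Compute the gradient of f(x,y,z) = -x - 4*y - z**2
(-1, -4, -2*z)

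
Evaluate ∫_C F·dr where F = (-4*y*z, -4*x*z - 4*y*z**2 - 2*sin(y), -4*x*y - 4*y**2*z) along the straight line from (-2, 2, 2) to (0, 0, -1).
2 - 2*cos(2)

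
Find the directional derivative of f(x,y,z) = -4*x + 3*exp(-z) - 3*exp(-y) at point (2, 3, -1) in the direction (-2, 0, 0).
4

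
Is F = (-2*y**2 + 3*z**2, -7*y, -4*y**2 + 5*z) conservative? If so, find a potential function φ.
No, ∇×F = (-8*y, 6*z, 4*y) ≠ 0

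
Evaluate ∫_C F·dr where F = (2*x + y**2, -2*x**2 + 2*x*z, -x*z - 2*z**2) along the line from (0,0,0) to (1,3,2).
-2/3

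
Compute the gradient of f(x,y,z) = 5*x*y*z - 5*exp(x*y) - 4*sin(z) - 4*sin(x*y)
(y*(5*z - 5*exp(x*y) - 4*cos(x*y)), x*(5*z - 5*exp(x*y) - 4*cos(x*y)), 5*x*y - 4*cos(z))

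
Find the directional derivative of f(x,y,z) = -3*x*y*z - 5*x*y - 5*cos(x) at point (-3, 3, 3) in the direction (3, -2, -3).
-3*sqrt(22)*(5*sin(3) + 97)/22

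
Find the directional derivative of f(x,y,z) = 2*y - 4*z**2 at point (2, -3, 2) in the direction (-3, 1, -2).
17*sqrt(14)/7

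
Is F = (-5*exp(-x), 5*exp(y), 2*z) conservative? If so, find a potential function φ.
Yes, F is conservative. φ = z**2 + 5*exp(y) + 5*exp(-x)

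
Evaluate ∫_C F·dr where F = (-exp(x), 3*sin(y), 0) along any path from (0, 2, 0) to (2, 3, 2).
-exp(2) + 3*cos(2) + 1 - 3*cos(3)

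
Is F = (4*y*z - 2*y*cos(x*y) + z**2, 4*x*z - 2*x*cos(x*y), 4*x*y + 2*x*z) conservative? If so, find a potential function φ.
Yes, F is conservative. φ = 4*x*y*z + x*z**2 - 2*sin(x*y)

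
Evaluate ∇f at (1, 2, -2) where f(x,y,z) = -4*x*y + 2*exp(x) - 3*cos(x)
(-8 + 3*sin(1) + 2*E, -4, 0)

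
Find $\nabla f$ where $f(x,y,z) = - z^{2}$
(0, 0, -2*z)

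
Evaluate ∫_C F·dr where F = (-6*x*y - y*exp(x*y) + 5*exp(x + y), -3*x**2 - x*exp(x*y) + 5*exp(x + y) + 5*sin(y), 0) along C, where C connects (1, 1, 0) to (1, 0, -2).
-5*exp(2) - 3 + 5*cos(1) + 6*E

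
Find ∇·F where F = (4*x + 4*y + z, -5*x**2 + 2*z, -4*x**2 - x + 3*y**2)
4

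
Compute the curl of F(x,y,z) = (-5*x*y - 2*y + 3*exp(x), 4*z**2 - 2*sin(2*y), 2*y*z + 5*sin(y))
(-6*z + 5*cos(y), 0, 5*x + 2)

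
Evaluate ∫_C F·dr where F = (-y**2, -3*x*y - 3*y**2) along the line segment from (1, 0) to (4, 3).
-153/2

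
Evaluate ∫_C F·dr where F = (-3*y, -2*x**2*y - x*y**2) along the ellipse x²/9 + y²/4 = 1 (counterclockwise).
12*pi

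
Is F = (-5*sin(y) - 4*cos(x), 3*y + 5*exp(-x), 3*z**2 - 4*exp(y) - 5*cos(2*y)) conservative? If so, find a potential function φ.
No, ∇×F = (-4*exp(y) + 10*sin(2*y), 0, 5*cos(y) - 5*exp(-x)) ≠ 0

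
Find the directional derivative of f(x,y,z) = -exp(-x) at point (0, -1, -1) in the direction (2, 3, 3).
sqrt(22)/11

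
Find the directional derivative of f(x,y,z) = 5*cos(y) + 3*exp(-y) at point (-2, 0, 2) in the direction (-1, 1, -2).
-sqrt(6)/2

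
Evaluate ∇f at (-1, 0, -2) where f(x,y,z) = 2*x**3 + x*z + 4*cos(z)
(4, 0, -1 + 4*sin(2))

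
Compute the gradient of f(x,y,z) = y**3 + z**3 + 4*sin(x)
(4*cos(x), 3*y**2, 3*z**2)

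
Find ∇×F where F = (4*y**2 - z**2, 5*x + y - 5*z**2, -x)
(10*z, 1 - 2*z, 5 - 8*y)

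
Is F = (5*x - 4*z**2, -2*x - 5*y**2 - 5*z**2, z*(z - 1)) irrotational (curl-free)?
No, ∇×F = (10*z, -8*z, -2)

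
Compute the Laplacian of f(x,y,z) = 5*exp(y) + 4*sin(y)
5*exp(y) - 4*sin(y)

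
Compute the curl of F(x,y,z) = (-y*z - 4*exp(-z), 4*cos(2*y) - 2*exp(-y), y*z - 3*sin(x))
(z, -y + 3*cos(x) + 4*exp(-z), z)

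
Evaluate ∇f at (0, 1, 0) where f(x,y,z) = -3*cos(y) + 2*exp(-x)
(-2, 3*sin(1), 0)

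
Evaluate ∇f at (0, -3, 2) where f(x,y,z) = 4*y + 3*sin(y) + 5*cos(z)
(0, 3*cos(3) + 4, -5*sin(2))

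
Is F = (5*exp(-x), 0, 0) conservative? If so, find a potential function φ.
Yes, F is conservative. φ = -5*exp(-x)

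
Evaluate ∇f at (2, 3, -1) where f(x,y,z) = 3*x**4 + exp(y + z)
(96, exp(2), exp(2))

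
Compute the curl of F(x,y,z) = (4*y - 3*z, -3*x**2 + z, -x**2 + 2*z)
(-1, 2*x - 3, -6*x - 4)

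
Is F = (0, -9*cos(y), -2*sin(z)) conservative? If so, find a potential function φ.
Yes, F is conservative. φ = -9*sin(y) + 2*cos(z)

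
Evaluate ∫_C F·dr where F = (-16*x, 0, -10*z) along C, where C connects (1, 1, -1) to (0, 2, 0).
13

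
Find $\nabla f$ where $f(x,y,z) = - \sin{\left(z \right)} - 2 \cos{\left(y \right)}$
(0, 2*sin(y), -cos(z))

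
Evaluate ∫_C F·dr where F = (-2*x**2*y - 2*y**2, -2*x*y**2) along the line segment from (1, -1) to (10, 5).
-3027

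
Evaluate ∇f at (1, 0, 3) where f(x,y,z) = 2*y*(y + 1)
(0, 2, 0)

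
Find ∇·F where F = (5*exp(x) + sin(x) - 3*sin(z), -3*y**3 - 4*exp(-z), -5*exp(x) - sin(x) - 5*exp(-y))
-9*y**2 + 5*exp(x) + cos(x)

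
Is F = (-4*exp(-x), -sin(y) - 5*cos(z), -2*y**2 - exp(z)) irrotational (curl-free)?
No, ∇×F = (-4*y - 5*sin(z), 0, 0)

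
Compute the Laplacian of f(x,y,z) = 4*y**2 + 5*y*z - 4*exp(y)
8 - 4*exp(y)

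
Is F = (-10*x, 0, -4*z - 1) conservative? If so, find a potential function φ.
Yes, F is conservative. φ = -5*x**2 - 2*z**2 - z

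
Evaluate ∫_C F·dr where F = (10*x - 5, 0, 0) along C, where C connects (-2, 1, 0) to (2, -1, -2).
-20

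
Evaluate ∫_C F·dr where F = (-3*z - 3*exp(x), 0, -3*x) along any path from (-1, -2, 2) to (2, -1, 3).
-24 - 3*exp(2) + 3*exp(-1)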